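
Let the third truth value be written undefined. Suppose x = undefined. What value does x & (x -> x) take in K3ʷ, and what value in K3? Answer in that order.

In K3ʷ: x -> x = undefined -> undefined = undefined  [any arg is the third value ⇒ result is the third value]
x & (x -> x) = undefined & undefined = undefined
In K3: x -> x = undefined -> undefined = undefined  [~undefined | undefined]
x & (x -> x) = undefined & undefined = undefined

undefined; undefined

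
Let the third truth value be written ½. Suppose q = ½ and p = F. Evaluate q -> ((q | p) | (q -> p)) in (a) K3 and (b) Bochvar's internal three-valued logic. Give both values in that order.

In K3: q | p = ½ | F = ½
q -> p = ½ -> F = ½
(q | p) | (q -> p) = ½ | ½ = ½
q -> ((q | p) | (q -> p)) = ½ -> ½ = ½
In Bochvar's internal three-valued logic: q | p = ½ | F = ½
q -> p = ½ -> F = ½  [any arg is the third value ⇒ result is the third value]
(q | p) | (q -> p) = ½ | ½ = ½
q -> ((q | p) | (q -> p)) = ½ -> ½ = ½

½; ½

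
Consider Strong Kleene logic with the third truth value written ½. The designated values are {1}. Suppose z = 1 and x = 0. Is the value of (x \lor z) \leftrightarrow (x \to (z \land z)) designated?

x \lor z = 0 \lor 1 = 1
z \land z = 1 \land 1 = 1
x \to (z \land z) = 0 \to 1 = 1
(x \lor z) \leftrightarrow (x \to (z \land z)) = 1 \leftrightarrow 1 = 1
1 ∈ {1}.

Yes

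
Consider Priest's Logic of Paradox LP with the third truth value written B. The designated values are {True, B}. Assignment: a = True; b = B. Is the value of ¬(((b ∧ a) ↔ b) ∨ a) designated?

No

b ∧ a = B ∧ True = B
(b ∧ a) ↔ b = B ↔ B = B
((b ∧ a) ↔ b) ∨ a = B ∨ True = True
¬(((b ∧ a) ↔ b) ∨ a) = ¬True = False
False ∉ {True, B}.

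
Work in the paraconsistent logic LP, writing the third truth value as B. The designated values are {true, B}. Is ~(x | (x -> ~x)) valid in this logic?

Countermodel: x=true gives false, which is not designated.

No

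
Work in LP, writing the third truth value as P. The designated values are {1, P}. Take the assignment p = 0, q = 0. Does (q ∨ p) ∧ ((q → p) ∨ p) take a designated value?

q ∨ p = 0 ∨ 0 = 0
q → p = 0 → 0 = 1
(q → p) ∨ p = 1 ∨ 0 = 1
(q ∨ p) ∧ ((q → p) ∨ p) = 0 ∧ 1 = 0
0 ∉ {1, P}.

No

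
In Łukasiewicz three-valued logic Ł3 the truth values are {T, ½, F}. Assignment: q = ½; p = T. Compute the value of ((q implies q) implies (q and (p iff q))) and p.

½

q implies q = ½ implies ½ = T  [min(1, 1−½+½)]
p iff q = T iff ½ = ½
q and (p iff q) = ½ and ½ = ½
(q implies q) implies (q and (p iff q)) = T implies ½ = ½
((q implies q) implies (q and (p iff q))) and p = ½ and T = ½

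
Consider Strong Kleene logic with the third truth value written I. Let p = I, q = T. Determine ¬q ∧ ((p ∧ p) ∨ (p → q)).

F

¬q = ¬T = F
p ∧ p = I ∧ I = I
p → q = I → T = T
(p ∧ p) ∨ (p → q) = I ∨ T = T
¬q ∧ ((p ∧ p) ∨ (p → q)) = F ∧ T = F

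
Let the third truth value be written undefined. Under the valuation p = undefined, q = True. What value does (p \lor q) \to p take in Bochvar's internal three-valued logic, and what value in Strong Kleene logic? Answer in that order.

undefined; undefined

In Bochvar's internal three-valued logic: p \lor q = undefined \lor True = undefined
(p \lor q) \to p = undefined \to undefined = undefined
In Strong Kleene logic: p \lor q = undefined \lor True = True
(p \lor q) \to p = True \to undefined = undefined  [\lnot True \lor undefined]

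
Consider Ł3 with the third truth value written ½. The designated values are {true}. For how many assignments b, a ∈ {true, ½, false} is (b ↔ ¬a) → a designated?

6

Of the 9 assignments, 6 give a value in {true}.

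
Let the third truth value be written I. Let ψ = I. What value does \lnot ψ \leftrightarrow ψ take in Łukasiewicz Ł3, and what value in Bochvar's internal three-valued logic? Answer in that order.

In Łukasiewicz Ł3: \lnot ψ = \lnot I = I
\lnot ψ \leftrightarrow ψ = I \leftrightarrow I = 1  [1 − |½−½|]
In Bochvar's internal three-valued logic: \lnot ψ = \lnot I = I
\lnot ψ \leftrightarrow ψ = I \leftrightarrow I = I
They differ because Łukasiewicz Ł3 and Bochvar's internal three-valued logic treat I differently under the binary connectives.

1; I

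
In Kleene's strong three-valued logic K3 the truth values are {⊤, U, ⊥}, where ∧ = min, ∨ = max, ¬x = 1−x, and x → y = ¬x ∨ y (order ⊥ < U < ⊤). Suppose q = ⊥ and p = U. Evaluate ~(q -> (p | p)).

⊥

p | p = U | U = U
q -> (p | p) = ⊥ -> U = ⊤  [~⊥ | U]
~(q -> (p | p)) = ~⊤ = ⊥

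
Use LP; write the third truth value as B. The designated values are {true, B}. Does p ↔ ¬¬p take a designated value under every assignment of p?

Every assignment of p over {true, B, false} gives a value in {true, B}.
In particular, with p=B: p ↔ ¬¬p = B.

Yes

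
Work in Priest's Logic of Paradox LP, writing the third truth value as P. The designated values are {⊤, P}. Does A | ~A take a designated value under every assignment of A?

Yes

Every assignment of A over {⊤, P, ⊥} gives a value in {⊤, P}.
In particular, with A=P: A | ~A = P.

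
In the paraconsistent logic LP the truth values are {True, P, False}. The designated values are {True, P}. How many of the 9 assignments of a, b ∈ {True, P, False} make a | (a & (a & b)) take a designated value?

6

Of the 9 assignments, 6 give a value in {True, P}.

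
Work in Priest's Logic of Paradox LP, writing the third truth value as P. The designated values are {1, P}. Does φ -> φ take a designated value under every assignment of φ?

Yes

Every assignment of φ over {1, P, 0} gives a value in {1, P}.
In particular, with φ=P: φ -> φ = P.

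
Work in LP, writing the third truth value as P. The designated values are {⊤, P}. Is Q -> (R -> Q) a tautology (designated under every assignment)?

Every assignment of Q, R over {⊤, P, ⊥} gives a value in {⊤, P}.
In particular, with Q=P, R=P: Q -> (R -> Q) = P.

Yes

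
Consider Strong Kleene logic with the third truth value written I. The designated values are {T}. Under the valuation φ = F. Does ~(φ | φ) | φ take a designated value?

Yes

φ | φ = F | F = F
~(φ | φ) = ~F = T
~(φ | φ) | φ = T | F = T
T ∈ {T}.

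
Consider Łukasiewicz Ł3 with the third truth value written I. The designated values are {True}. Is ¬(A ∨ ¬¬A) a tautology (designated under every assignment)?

No

Countermodel: A=True gives False, which is not designated.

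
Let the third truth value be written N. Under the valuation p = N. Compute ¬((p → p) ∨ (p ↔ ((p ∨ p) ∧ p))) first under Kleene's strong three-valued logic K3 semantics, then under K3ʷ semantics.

N; N

In Kleene's strong three-valued logic K3: p → p = N → N = N
p ∨ p = N ∨ N = N
(p ∨ p) ∧ p = N ∧ N = N
p ↔ ((p ∨ p) ∧ p) = N ↔ N = N
(p → p) ∨ (p ↔ ((p ∨ p) ∧ p)) = N ∨ N = N
¬((p → p) ∨ (p ↔ ((p ∨ p) ∧ p))) = ¬N = N
In K3ʷ: p → p = N → N = N
p ∨ p = N ∨ N = N
(p ∨ p) ∧ p = N ∧ N = N
p ↔ ((p ∨ p) ∧ p) = N ↔ N = N
(p → p) ∨ (p ↔ ((p ∨ p) ∧ p)) = N ∨ N = N
¬((p → p) ∨ (p ↔ ((p ∨ p) ∧ p))) = ¬N = N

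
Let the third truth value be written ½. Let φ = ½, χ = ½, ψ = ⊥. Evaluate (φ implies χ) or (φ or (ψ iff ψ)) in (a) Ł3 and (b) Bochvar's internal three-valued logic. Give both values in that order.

In Ł3: φ implies χ = ½ implies ½ = ⊤  [min(1, 1−½+½)]
ψ iff ψ = ⊥ iff ⊥ = ⊤
φ or (ψ iff ψ) = ½ or ⊤ = ⊤
(φ implies χ) or (φ or (ψ iff ψ)) = ⊤ or ⊤ = ⊤
In Bochvar's internal three-valued logic: φ implies χ = ½ implies ½ = ½  [any arg is the third value ⇒ result is the third value]
ψ iff ψ = ⊥ iff ⊥ = ⊤
φ or (ψ iff ψ) = ½ or ⊤ = ½
(φ implies χ) or (φ or (ψ iff ψ)) = ½ or ½ = ½
They differ because Ł3 and Bochvar's internal three-valued logic treat ½ differently under the binary connectives.

⊤; ½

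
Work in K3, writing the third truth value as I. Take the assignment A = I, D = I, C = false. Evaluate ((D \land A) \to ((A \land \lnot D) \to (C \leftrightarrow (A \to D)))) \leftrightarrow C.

D \land A = I \land I = I
\lnot D = \lnot I = I
A \land \lnot D = I \land I = I
A \to D = I \to I = I
C \leftrightarrow (A \to D) = false \leftrightarrow I = I
(A \land \lnot D) \to (C \leftrightarrow (A \to D)) = I \to I = I
(D \land A) \to ((A \land \lnot D) \to (C \leftrightarrow (A \to D))) = I \to I = I
((D \land A) \to ((A \land \lnot D) \to (C \leftrightarrow (A \to D)))) \leftrightarrow C = I \leftrightarrow false = I

I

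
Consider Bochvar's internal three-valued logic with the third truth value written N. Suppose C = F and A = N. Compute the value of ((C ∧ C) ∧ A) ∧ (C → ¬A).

C ∧ C = F ∧ F = F
(C ∧ C) ∧ A = F ∧ N = N
¬A = ¬N = N
C → ¬A = F → N = N  [any arg is the third value ⇒ result is the third value]
((C ∧ C) ∧ A) ∧ (C → ¬A) = N ∧ N = N

N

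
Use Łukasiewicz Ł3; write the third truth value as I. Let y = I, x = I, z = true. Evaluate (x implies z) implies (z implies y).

I

x implies z = I implies true = true
z implies y = true implies I = I
(x implies z) implies (z implies y) = true implies I = I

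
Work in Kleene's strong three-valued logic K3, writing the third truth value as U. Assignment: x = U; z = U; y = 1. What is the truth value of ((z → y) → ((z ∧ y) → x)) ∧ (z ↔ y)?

U

z → y = U → 1 = 1  [¬U ∨ 1]
z ∧ y = U ∧ 1 = U
(z ∧ y) → x = U → U = U
(z → y) → ((z ∧ y) → x) = 1 → U = U
z ↔ y = U ↔ 1 = U
((z → y) → ((z ∧ y) → x)) ∧ (z ↔ y) = U ∧ U = U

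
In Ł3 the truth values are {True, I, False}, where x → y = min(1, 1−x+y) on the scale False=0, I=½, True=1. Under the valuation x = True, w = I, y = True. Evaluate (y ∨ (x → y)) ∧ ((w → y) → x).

x → y = True → True = True
y ∨ (x → y) = True ∨ True = True
w → y = I → True = True
(w → y) → x = True → True = True
(y ∨ (x → y)) ∧ ((w → y) → x) = True ∧ True = True

True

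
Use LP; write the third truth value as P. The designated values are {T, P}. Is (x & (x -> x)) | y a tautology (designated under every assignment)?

No

Countermodel: x=F, y=F gives F, which is not designated.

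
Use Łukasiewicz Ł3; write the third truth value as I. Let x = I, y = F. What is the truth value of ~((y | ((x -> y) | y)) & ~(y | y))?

I

x -> y = I -> F = I  [min(1, 1−½+0)]
(x -> y) | y = I | F = I
y | ((x -> y) | y) = F | I = I
y | y = F | F = F
~(y | y) = ~F = T
(y | ((x -> y) | y)) & ~(y | y) = I & T = I
~((y | ((x -> y) | y)) & ~(y | y)) = ~I = I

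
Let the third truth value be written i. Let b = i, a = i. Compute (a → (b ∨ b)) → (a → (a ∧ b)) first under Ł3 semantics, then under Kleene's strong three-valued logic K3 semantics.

In Ł3: b ∨ b = i ∨ i = i
a → (b ∨ b) = i → i = True
a ∧ b = i ∧ i = i
a → (a ∧ b) = i → i = True
(a → (b ∨ b)) → (a → (a ∧ b)) = True → True = True
In Kleene's strong three-valued logic K3: b ∨ b = i ∨ i = i
a → (b ∨ b) = i → i = i  [¬i ∨ i]
a ∧ b = i ∧ i = i
a → (a ∧ b) = i → i = i
(a → (b ∨ b)) → (a → (a ∧ b)) = i → i = i
They differ because Ł3 and Kleene's strong three-valued logic K3 treat i differently under implication.

True; i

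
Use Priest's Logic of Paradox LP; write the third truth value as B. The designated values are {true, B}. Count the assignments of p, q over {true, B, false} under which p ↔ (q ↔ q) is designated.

Of the 9 assignments, 7 give a value in {true, B}.

7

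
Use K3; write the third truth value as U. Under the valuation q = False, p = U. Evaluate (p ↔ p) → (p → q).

p ↔ p = U ↔ U = U
p → q = U → False = U
(p ↔ p) → (p → q) = U → U = U

U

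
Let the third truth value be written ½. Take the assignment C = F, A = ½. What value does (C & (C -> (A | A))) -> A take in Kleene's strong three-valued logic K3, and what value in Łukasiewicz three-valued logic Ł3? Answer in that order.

T; T

In Kleene's strong three-valued logic K3: A | A = ½ | ½ = ½
C -> (A | A) = F -> ½ = T  [~F | ½]
C & (C -> (A | A)) = F & T = F
(C & (C -> (A | A))) -> A = F -> ½ = T
In Łukasiewicz three-valued logic Ł3: A | A = ½ | ½ = ½
C -> (A | A) = F -> ½ = T  [min(1, 1−0+½)]
C & (C -> (A | A)) = F & T = F
(C & (C -> (A | A))) -> A = F -> ½ = T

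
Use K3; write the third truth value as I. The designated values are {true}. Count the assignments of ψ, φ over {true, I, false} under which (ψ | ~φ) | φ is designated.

Of the 9 assignments, 7 give a value in {true}.

7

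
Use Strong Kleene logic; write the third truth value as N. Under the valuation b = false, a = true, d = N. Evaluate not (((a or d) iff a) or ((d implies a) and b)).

a or d = true or N = true
(a or d) iff a = true iff true = true
d implies a = N implies true = true  [not N or true]
(d implies a) and b = true and false = false
((a or d) iff a) or ((d implies a) and b) = true or false = true
not (((a or d) iff a) or ((d implies a) and b)) = not true = false

false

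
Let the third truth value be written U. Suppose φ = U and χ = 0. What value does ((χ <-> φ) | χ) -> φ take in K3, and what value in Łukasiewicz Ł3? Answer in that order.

In K3: χ <-> φ = 0 <-> U = U
(χ <-> φ) | χ = U | 0 = U
((χ <-> φ) | χ) -> φ = U -> U = U  [~U | U]
In Łukasiewicz Ł3: χ <-> φ = 0 <-> U = U
(χ <-> φ) | χ = U | 0 = U
((χ <-> φ) | χ) -> φ = U -> U = 1
They differ because K3 and Łukasiewicz Ł3 treat U differently under implication.

U; 1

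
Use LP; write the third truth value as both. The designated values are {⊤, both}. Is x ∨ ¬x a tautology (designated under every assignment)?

Yes

Every assignment of x over {⊤, both, ⊥} gives a value in {⊤, both}.
In particular, with x=both: x ∨ ¬x = both.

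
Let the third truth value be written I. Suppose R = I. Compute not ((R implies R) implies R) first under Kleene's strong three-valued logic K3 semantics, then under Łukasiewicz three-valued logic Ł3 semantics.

In Kleene's strong three-valued logic K3: R implies R = I implies I = I  [not I or I]
(R implies R) implies R = I implies I = I
not ((R implies R) implies R) = not I = I
In Łukasiewicz three-valued logic Ł3: R implies R = I implies I = T  [min(1, 1−½+½)]
(R implies R) implies R = T implies I = I
not ((R implies R) implies R) = not I = I

I; I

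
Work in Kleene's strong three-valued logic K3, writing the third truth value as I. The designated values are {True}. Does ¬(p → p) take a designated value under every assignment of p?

Countermodel: p=True gives False, which is not designated.

No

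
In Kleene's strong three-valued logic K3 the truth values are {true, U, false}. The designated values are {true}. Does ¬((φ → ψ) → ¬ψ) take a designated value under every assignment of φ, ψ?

No

Countermodel: φ=true, ψ=U gives U, which is not designated.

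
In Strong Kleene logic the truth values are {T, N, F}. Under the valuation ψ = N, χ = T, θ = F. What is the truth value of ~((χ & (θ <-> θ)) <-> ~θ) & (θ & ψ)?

θ <-> θ = F <-> F = T
χ & (θ <-> θ) = T & T = T
~θ = ~F = T
(χ & (θ <-> θ)) <-> ~θ = T <-> T = T
~((χ & (θ <-> θ)) <-> ~θ) = ~T = F
θ & ψ = F & N = F
~((χ & (θ <-> θ)) <-> ~θ) & (θ & ψ) = F & F = F

F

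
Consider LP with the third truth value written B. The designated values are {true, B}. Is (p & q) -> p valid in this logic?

Yes

Every assignment of p, q over {true, B, false} gives a value in {true, B}.
In particular, with p=B, q=B: (p & q) -> p = B.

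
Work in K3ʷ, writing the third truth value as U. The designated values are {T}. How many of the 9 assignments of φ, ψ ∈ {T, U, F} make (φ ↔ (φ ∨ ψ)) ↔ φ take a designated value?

Designated under: (φ=T, ψ=T); (φ=T, ψ=F); (φ=F, ψ=T).

3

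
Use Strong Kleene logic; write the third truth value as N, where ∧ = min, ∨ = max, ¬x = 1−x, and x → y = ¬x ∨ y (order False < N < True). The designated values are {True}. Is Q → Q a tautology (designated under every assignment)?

Countermodel: Q=N gives N, which is not designated.

No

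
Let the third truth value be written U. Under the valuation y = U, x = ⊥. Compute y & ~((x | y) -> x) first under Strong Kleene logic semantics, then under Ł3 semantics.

In Strong Kleene logic: x | y = ⊥ | U = U
(x | y) -> x = U -> ⊥ = U
~((x | y) -> x) = ~U = U
y & ~((x | y) -> x) = U & U = U
In Ł3: x | y = ⊥ | U = U
(x | y) -> x = U -> ⊥ = U  [min(1, 1−½+0)]
~((x | y) -> x) = ~U = U
y & ~((x | y) -> x) = U & U = U

U; U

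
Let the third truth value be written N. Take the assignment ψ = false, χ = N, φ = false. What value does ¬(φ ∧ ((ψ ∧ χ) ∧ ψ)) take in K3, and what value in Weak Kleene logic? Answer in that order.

In K3: ψ ∧ χ = false ∧ N = false
(ψ ∧ χ) ∧ ψ = false ∧ false = false
φ ∧ ((ψ ∧ χ) ∧ ψ) = false ∧ false = false
¬(φ ∧ ((ψ ∧ χ) ∧ ψ)) = ¬false = true
In Weak Kleene logic: ψ ∧ χ = false ∧ N = N
(ψ ∧ χ) ∧ ψ = N ∧ false = N
φ ∧ ((ψ ∧ χ) ∧ ψ) = false ∧ N = N
¬(φ ∧ ((ψ ∧ χ) ∧ ψ)) = ¬N = N
They differ because K3 and Weak Kleene logic treat N differently under the binary connectives.

true; N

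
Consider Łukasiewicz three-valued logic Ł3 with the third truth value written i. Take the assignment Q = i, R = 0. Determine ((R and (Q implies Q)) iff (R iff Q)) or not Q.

Q implies Q = i implies i = 1  [min(1, 1−½+½)]
R and (Q implies Q) = 0 and 1 = 0
R iff Q = 0 iff i = i
(R and (Q implies Q)) iff (R iff Q) = 0 iff i = i
not Q = not i = i
((R and (Q implies Q)) iff (R iff Q)) or not Q = i or i = i

i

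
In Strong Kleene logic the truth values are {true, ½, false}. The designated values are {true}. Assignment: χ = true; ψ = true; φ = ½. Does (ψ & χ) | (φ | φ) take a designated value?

Yes

ψ & χ = true & true = true
φ | φ = ½ | ½ = ½
(ψ & χ) | (φ | φ) = true | ½ = true
true ∈ {true}.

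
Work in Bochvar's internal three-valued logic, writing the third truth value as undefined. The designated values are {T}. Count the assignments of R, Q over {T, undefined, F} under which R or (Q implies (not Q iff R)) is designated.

Designated under: (R=T, Q=T); (R=T, Q=F); (R=F, Q=T); (R=F, Q=F).

4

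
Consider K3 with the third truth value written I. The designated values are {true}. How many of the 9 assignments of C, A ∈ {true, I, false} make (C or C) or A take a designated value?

Of the 9 assignments, 5 give a value in {true}.

5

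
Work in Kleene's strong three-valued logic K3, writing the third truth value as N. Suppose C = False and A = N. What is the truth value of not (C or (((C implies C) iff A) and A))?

C implies C = False implies False = True
(C implies C) iff A = True iff N = N
((C implies C) iff A) and A = N and N = N
C or (((C implies C) iff A) and A) = False or N = N
not (C or (((C implies C) iff A) and A)) = not N = N

N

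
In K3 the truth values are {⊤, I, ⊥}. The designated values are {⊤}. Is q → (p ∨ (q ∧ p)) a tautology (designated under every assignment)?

No

Countermodel: q=⊤, p=I gives I, which is not designated.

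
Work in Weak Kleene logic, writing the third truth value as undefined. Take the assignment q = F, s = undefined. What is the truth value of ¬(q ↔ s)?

q ↔ s = F ↔ undefined = undefined
¬(q ↔ s) = ¬undefined = undefined

undefined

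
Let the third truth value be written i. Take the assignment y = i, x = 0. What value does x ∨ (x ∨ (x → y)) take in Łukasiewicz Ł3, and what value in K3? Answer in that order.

1; 1

In Łukasiewicz Ł3: x → y = 0 → i = 1
x ∨ (x → y) = 0 ∨ 1 = 1
x ∨ (x ∨ (x → y)) = 0 ∨ 1 = 1
In K3: x → y = 0 → i = 1  [¬0 ∨ i]
x ∨ (x → y) = 0 ∨ 1 = 1
x ∨ (x ∨ (x → y)) = 0 ∨ 1 = 1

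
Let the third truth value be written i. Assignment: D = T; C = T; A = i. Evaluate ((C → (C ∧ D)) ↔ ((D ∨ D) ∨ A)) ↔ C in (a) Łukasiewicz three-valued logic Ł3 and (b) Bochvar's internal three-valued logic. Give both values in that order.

In Łukasiewicz three-valued logic Ł3: C ∧ D = T ∧ T = T
C → (C ∧ D) = T → T = T
D ∨ D = T ∨ T = T
(D ∨ D) ∨ A = T ∨ i = T
(C → (C ∧ D)) ↔ ((D ∨ D) ∨ A) = T ↔ T = T
((C → (C ∧ D)) ↔ ((D ∨ D) ∨ A)) ↔ C = T ↔ T = T
In Bochvar's internal three-valued logic: C ∧ D = T ∧ T = T
C → (C ∧ D) = T → T = T
D ∨ D = T ∨ T = T
(D ∨ D) ∨ A = T ∨ i = i
(C → (C ∧ D)) ↔ ((D ∨ D) ∨ A) = T ↔ i = i
((C → (C ∧ D)) ↔ ((D ∨ D) ∨ A)) ↔ C = i ↔ T = i
They differ because Łukasiewicz three-valued logic Ł3 and Bochvar's internal three-valued logic treat i differently under the binary connectives.

T; i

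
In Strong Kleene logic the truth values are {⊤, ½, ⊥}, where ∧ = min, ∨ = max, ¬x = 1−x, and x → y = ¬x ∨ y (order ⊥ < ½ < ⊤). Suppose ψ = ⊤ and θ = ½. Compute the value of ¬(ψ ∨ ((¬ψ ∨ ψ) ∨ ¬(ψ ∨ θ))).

¬ψ = ¬⊤ = ⊥
¬ψ ∨ ψ = ⊥ ∨ ⊤ = ⊤
ψ ∨ θ = ⊤ ∨ ½ = ⊤
¬(ψ ∨ θ) = ¬⊤ = ⊥
(¬ψ ∨ ψ) ∨ ¬(ψ ∨ θ) = ⊤ ∨ ⊥ = ⊤
ψ ∨ ((¬ψ ∨ ψ) ∨ ¬(ψ ∨ θ)) = ⊤ ∨ ⊤ = ⊤
¬(ψ ∨ ((¬ψ ∨ ψ) ∨ ¬(ψ ∨ θ))) = ¬⊤ = ⊥

⊥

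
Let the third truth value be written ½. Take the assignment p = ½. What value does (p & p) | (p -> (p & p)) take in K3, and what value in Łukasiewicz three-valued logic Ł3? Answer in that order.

½; 1

In K3: p & p = ½ & ½ = ½
p & p = ½ & ½ = ½
p -> (p & p) = ½ -> ½ = ½  [~½ | ½]
(p & p) | (p -> (p & p)) = ½ | ½ = ½
In Łukasiewicz three-valued logic Ł3: p & p = ½ & ½ = ½
p & p = ½ & ½ = ½
p -> (p & p) = ½ -> ½ = 1  [min(1, 1−½+½)]
(p & p) | (p -> (p & p)) = ½ | 1 = 1
They differ because K3 and Łukasiewicz three-valued logic Ł3 treat ½ differently under implication.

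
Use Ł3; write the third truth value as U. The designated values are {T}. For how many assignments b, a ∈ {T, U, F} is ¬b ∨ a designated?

5

Of the 9 assignments, 5 give a value in {T}.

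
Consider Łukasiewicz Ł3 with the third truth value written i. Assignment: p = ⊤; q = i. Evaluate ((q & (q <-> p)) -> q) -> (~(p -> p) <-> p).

q <-> p = i <-> ⊤ = i
q & (q <-> p) = i & i = i
(q & (q <-> p)) -> q = i -> i = ⊤
p -> p = ⊤ -> ⊤ = ⊤
~(p -> p) = ~⊤ = ⊥
~(p -> p) <-> p = ⊥ <-> ⊤ = ⊥
((q & (q <-> p)) -> q) -> (~(p -> p) <-> p) = ⊤ -> ⊥ = ⊥

⊥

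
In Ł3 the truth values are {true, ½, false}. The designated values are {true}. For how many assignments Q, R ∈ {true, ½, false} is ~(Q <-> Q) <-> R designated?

Designated under: (Q=true, R=false); (Q=½, R=false); (Q=false, R=false).

3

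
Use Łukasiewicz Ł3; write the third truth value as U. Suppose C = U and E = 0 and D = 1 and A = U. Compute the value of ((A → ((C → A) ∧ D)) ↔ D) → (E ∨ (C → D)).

1

C → A = U → U = 1  [min(1, 1−½+½)]
(C → A) ∧ D = 1 ∧ 1 = 1
A → ((C → A) ∧ D) = U → 1 = 1
(A → ((C → A) ∧ D)) ↔ D = 1 ↔ 1 = 1
C → D = U → 1 = 1
E ∨ (C → D) = 0 ∨ 1 = 1
((A → ((C → A) ∧ D)) ↔ D) → (E ∨ (C → D)) = 1 → 1 = 1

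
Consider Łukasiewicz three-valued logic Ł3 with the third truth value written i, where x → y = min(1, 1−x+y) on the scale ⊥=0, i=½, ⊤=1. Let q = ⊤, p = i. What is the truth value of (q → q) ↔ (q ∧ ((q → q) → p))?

q → q = ⊤ → ⊤ = ⊤
q → q = ⊤ → ⊤ = ⊤
(q → q) → p = ⊤ → i = i
q ∧ ((q → q) → p) = ⊤ ∧ i = i
(q → q) ↔ (q ∧ ((q → q) → p)) = ⊤ ↔ i = i

i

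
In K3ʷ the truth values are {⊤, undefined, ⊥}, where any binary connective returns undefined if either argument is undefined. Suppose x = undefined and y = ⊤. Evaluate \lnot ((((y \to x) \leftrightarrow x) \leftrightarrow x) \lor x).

undefined

y \to x = ⊤ \to undefined = undefined
(y \to x) \leftrightarrow x = undefined \leftrightarrow undefined = undefined
((y \to x) \leftrightarrow x) \leftrightarrow x = undefined \leftrightarrow undefined = undefined
(((y \to x) \leftrightarrow x) \leftrightarrow x) \lor x = undefined \lor undefined = undefined
\lnot ((((y \to x) \leftrightarrow x) \leftrightarrow x) \lor x) = \lnot undefined = undefined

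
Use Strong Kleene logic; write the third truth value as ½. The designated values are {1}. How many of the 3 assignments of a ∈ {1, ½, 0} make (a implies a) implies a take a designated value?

a=1: 1 ✓
a=½: ½ ·
a=0: 0 ·

1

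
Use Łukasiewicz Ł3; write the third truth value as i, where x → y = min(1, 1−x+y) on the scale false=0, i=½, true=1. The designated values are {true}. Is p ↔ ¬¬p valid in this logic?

Every assignment of p over {true, i, false} gives a value in {true}.
In particular, with p=i: p ↔ ¬¬p = true.

Yes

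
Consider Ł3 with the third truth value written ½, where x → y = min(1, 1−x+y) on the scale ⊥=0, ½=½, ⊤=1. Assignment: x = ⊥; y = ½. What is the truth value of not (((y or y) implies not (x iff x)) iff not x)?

y or y = ½ or ½ = ½
x iff x = ⊥ iff ⊥ = ⊤
not (x iff x) = not ⊤ = ⊥
(y or y) implies not (x iff x) = ½ implies ⊥ = ½  [min(1, 1−½+0)]
not x = not ⊥ = ⊤
((y or y) implies not (x iff x)) iff not x = ½ iff ⊤ = ½
not (((y or y) implies not (x iff x)) iff not x) = not ½ = ½

½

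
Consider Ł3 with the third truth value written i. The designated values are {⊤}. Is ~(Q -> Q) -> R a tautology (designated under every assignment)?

Yes

Every assignment of Q, R over {⊤, i, ⊥} gives a value in {⊤}.
In particular, with Q=i, R=i: ~(Q -> Q) -> R = ⊤.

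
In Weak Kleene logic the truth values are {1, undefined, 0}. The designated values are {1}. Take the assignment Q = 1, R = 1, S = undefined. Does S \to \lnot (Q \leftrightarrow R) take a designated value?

Q \leftrightarrow R = 1 \leftrightarrow 1 = 1
\lnot (Q \leftrightarrow R) = \lnot 1 = 0
S \to \lnot (Q \leftrightarrow R) = undefined \to 0 = undefined  [any arg is the third value ⇒ result is the third value]
undefined ∉ {1}.

No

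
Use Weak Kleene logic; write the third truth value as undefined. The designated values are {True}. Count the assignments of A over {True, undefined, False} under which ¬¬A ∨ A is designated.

A=True: True ✓
A=undefined: undefined ·
A=False: False ·

1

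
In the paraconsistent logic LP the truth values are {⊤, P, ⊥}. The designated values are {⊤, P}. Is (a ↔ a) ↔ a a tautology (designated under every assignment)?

No

Countermodel: a=⊥ gives ⊥, which is not designated.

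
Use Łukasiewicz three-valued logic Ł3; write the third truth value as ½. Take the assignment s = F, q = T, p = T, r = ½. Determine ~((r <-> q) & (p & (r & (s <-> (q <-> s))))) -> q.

T

r <-> q = ½ <-> T = ½  [1 − |½−1|]
q <-> s = T <-> F = F
s <-> (q <-> s) = F <-> F = T
r & (s <-> (q <-> s)) = ½ & T = ½
p & (r & (s <-> (q <-> s))) = T & ½ = ½
(r <-> q) & (p & (r & (s <-> (q <-> s)))) = ½ & ½ = ½
~((r <-> q) & (p & (r & (s <-> (q <-> s))))) = ~½ = ½
~((r <-> q) & (p & (r & (s <-> (q <-> s))))) -> q = ½ -> T = T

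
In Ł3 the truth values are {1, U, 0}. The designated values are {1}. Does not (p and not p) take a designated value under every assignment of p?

Countermodel: p=U gives U, which is not designated.

No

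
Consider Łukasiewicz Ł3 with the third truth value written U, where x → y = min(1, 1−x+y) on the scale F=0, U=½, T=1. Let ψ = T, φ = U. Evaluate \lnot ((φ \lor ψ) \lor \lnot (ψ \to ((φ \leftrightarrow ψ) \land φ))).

φ \lor ψ = U \lor T = T
φ \leftrightarrow ψ = U \leftrightarrow T = U  [1 − |½−1|]
(φ \leftrightarrow ψ) \land φ = U \land U = U
ψ \to ((φ \leftrightarrow ψ) \land φ) = T \to U = U
\lnot (ψ \to ((φ \leftrightarrow ψ) \land φ)) = \lnot U = U
(φ \lor ψ) \lor \lnot (ψ \to ((φ \leftrightarrow ψ) \land φ)) = T \lor U = T
\lnot ((φ \lor ψ) \lor \lnot (ψ \to ((φ \leftrightarrow ψ) \land φ))) = \lnot T = F

F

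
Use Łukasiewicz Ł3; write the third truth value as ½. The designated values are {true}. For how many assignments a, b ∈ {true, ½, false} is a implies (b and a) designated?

Of the 9 assignments, 6 give a value in {true}.

6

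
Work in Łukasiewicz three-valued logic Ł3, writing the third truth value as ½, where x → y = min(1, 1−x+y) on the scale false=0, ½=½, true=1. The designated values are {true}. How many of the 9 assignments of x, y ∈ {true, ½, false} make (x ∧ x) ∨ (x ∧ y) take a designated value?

3

Designated under: (x=true, y=true); (x=true, y=½); (x=true, y=false).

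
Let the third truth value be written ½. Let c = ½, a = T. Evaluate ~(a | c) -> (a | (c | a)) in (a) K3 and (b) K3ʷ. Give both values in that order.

In K3: a | c = T | ½ = T
~(a | c) = ~T = F
c | a = ½ | T = T
a | (c | a) = T | T = T
~(a | c) -> (a | (c | a)) = F -> T = T
In K3ʷ: a | c = T | ½ = ½
~(a | c) = ~½ = ½
c | a = ½ | T = ½
a | (c | a) = T | ½ = ½
~(a | c) -> (a | (c | a)) = ½ -> ½ = ½  [any arg is the third value ⇒ result is the third value]
They differ because K3 and K3ʷ treat ½ differently under the binary connectives.

T; ½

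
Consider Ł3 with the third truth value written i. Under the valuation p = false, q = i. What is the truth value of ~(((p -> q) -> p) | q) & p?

false

p -> q = false -> i = true  [min(1, 1−0+½)]
(p -> q) -> p = true -> false = false
((p -> q) -> p) | q = false | i = i
~(((p -> q) -> p) | q) = ~i = i
~(((p -> q) -> p) | q) & p = i & false = false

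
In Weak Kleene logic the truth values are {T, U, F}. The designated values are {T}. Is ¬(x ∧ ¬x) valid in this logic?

No

Countermodel: x=U gives U, which is not designated.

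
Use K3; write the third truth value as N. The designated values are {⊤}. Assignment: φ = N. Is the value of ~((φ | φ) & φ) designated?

No

φ | φ = N | N = N
(φ | φ) & φ = N & N = N
~((φ | φ) & φ) = ~N = N
N ∉ {⊤}.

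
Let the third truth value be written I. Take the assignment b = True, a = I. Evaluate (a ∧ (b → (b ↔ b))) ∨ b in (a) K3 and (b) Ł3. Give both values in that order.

In K3: b ↔ b = True ↔ True = True
b → (b ↔ b) = True → True = True
a ∧ (b → (b ↔ b)) = I ∧ True = I
(a ∧ (b → (b ↔ b))) ∨ b = I ∨ True = True
In Ł3: b ↔ b = True ↔ True = True
b → (b ↔ b) = True → True = True
a ∧ (b → (b ↔ b)) = I ∧ True = I
(a ∧ (b → (b ↔ b))) ∨ b = I ∨ True = True

True; True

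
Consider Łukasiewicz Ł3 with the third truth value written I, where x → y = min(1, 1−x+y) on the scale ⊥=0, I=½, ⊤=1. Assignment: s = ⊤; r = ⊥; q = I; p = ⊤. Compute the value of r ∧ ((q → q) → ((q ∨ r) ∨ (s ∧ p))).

q → q = I → I = ⊤
q ∨ r = I ∨ ⊥ = I
s ∧ p = ⊤ ∧ ⊤ = ⊤
(q ∨ r) ∨ (s ∧ p) = I ∨ ⊤ = ⊤
(q → q) → ((q ∨ r) ∨ (s ∧ p)) = ⊤ → ⊤ = ⊤
r ∧ ((q → q) → ((q ∨ r) ∨ (s ∧ p))) = ⊥ ∧ ⊤ = ⊥

⊥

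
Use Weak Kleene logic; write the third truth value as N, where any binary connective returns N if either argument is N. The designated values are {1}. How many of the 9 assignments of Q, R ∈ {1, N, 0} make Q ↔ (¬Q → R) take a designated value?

Designated under: (Q=1, R=1); (Q=1, R=0); (Q=0, R=0).

3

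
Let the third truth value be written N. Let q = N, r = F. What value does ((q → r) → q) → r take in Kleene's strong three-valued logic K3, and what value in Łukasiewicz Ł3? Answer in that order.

N; F

In Kleene's strong three-valued logic K3: q → r = N → F = N
(q → r) → q = N → N = N
((q → r) → q) → r = N → F = N
In Łukasiewicz Ł3: q → r = N → F = N
(q → r) → q = N → N = T
((q → r) → q) → r = T → F = F
They differ because Kleene's strong three-valued logic K3 and Łukasiewicz Ł3 treat N differently under implication.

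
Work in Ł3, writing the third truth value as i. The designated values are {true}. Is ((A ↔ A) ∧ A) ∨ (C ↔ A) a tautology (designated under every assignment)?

No

Countermodel: A=i, C=true gives i, which is not designated.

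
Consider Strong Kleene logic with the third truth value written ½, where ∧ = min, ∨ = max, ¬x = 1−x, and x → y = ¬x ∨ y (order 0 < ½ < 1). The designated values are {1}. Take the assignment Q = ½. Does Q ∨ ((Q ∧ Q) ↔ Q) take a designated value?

No

Q ∧ Q = ½ ∧ ½ = ½
(Q ∧ Q) ↔ Q = ½ ↔ ½ = ½
Q ∨ ((Q ∧ Q) ↔ Q) = ½ ∨ ½ = ½
½ ∉ {1}.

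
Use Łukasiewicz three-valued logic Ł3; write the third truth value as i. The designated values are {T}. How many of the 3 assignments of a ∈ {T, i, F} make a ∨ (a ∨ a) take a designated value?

a=T: T ✓
a=i: i ·
a=F: F ·

1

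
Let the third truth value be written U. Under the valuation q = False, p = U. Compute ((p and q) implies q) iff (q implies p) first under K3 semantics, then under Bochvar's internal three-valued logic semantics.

In K3: p and q = U and False = False
(p and q) implies q = False implies False = True
q implies p = False implies U = True  [not False or U]
((p and q) implies q) iff (q implies p) = True iff True = True
In Bochvar's internal three-valued logic: p and q = U and False = U
(p and q) implies q = U implies False = U
q implies p = False implies U = U
((p and q) implies q) iff (q implies p) = U iff U = U
They differ because K3 and Bochvar's internal three-valued logic treat U differently under the binary connectives.

True; U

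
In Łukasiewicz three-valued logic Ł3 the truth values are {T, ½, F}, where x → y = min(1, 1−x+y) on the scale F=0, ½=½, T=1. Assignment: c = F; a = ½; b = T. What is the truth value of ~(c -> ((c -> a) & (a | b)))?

F

c -> a = F -> ½ = T
a | b = ½ | T = T
(c -> a) & (a | b) = T & T = T
c -> ((c -> a) & (a | b)) = F -> T = T
~(c -> ((c -> a) & (a | b))) = ~T = F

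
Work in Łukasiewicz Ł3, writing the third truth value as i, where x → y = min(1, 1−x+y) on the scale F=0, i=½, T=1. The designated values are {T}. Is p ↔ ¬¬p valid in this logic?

Every assignment of p over {T, i, F} gives a value in {T}.
In particular, with p=i: p ↔ ¬¬p = T.

Yes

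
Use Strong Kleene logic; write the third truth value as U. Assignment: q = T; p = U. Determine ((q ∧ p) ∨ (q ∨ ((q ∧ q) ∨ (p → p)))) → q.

T

q ∧ p = T ∧ U = U
q ∧ q = T ∧ T = T
p → p = U → U = U
(q ∧ q) ∨ (p → p) = T ∨ U = T
q ∨ ((q ∧ q) ∨ (p → p)) = T ∨ T = T
(q ∧ p) ∨ (q ∨ ((q ∧ q) ∨ (p → p))) = U ∨ T = T
((q ∧ p) ∨ (q ∨ ((q ∧ q) ∨ (p → p)))) → q = T → T = T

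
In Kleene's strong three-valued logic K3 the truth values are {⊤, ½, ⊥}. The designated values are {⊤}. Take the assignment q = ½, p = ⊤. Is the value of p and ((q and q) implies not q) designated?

No

q and q = ½ and ½ = ½
not q = not ½ = ½
(q and q) implies not q = ½ implies ½ = ½  [not ½ or ½]
p and ((q and q) implies not q) = ⊤ and ½ = ½
½ ∉ {⊤}.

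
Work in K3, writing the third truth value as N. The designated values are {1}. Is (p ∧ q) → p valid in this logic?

No

Countermodel: p=N, q=1 gives N, which is not designated.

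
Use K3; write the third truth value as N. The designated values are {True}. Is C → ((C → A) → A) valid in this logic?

Countermodel: C=True, A=N gives N, which is not designated.

No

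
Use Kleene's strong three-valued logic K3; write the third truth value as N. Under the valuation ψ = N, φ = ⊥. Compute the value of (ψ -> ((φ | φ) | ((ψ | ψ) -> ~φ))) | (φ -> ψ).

⊤

φ | φ = ⊥ | ⊥ = ⊥
ψ | ψ = N | N = N
~φ = ~⊥ = ⊤
(ψ | ψ) -> ~φ = N -> ⊤ = ⊤  [~N | ⊤]
(φ | φ) | ((ψ | ψ) -> ~φ) = ⊥ | ⊤ = ⊤
ψ -> ((φ | φ) | ((ψ | ψ) -> ~φ)) = N -> ⊤ = ⊤
φ -> ψ = ⊥ -> N = ⊤
(ψ -> ((φ | φ) | ((ψ | ψ) -> ~φ))) | (φ -> ψ) = ⊤ | ⊤ = ⊤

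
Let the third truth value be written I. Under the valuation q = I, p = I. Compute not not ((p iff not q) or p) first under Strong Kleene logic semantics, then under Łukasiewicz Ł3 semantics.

In Strong Kleene logic: not q = not I = I
p iff not q = I iff I = I
(p iff not q) or p = I or I = I
not ((p iff not q) or p) = not I = I
not not ((p iff not q) or p) = not I = I
In Łukasiewicz Ł3: not q = not I = I
p iff not q = I iff I = True  [1 − |½−½|]
(p iff not q) or p = True or I = True
not ((p iff not q) or p) = not True = False
not not ((p iff not q) or p) = not False = True
They differ because Strong Kleene logic and Łukasiewicz Ł3 treat I differently under implication.

I; True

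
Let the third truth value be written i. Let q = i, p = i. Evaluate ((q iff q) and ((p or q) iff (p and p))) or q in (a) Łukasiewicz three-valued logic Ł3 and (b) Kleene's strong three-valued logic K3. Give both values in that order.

T; i

In Łukasiewicz three-valued logic Ł3: q iff q = i iff i = T  [1 − |½−½|]
p or q = i or i = i
p and p = i and i = i
(p or q) iff (p and p) = i iff i = T
(q iff q) and ((p or q) iff (p and p)) = T and T = T
((q iff q) and ((p or q) iff (p and p))) or q = T or i = T
In Kleene's strong three-valued logic K3: q iff q = i iff i = i
p or q = i or i = i
p and p = i and i = i
(p or q) iff (p and p) = i iff i = i
(q iff q) and ((p or q) iff (p and p)) = i and i = i
((q iff q) and ((p or q) iff (p and p))) or q = i or i = i
They differ because Łukasiewicz three-valued logic Ł3 and Kleene's strong three-valued logic K3 treat i differently under implication.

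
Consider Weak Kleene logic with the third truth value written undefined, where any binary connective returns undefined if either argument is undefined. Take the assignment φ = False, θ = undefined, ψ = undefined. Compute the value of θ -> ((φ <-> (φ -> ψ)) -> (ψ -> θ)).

undefined

φ -> ψ = False -> undefined = undefined  [any arg is the third value ⇒ result is the third value]
φ <-> (φ -> ψ) = False <-> undefined = undefined
ψ -> θ = undefined -> undefined = undefined
(φ <-> (φ -> ψ)) -> (ψ -> θ) = undefined -> undefined = undefined
θ -> ((φ <-> (φ -> ψ)) -> (ψ -> θ)) = undefined -> undefined = undefined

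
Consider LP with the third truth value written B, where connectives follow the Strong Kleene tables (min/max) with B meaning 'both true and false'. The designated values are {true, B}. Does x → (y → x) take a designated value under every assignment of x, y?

Yes

Every assignment of x, y over {true, B, false} gives a value in {true, B}.
In particular, with x=B, y=B: x → (y → x) = B.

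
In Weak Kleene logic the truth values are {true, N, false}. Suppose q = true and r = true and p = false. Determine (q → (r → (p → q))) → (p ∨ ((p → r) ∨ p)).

true

p → q = false → true = true
r → (p → q) = true → true = true
q → (r → (p → q)) = true → true = true
p → r = false → true = true
(p → r) ∨ p = true ∨ false = true
p ∨ ((p → r) ∨ p) = false ∨ true = true
(q → (r → (p → q))) → (p ∨ ((p → r) ∨ p)) = true → true = true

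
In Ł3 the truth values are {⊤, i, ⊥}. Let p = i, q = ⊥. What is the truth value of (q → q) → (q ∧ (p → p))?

⊥

q → q = ⊥ → ⊥ = ⊤
p → p = i → i = ⊤  [min(1, 1−½+½)]
q ∧ (p → p) = ⊥ ∧ ⊤ = ⊥
(q → q) → (q ∧ (p → p)) = ⊤ → ⊥ = ⊥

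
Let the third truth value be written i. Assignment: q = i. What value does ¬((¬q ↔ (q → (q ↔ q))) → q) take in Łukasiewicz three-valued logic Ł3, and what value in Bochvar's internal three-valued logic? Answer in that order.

0; i

In Łukasiewicz three-valued logic Ł3: ¬q = ¬i = i
q ↔ q = i ↔ i = 1  [1 − |½−½|]
q → (q ↔ q) = i → 1 = 1
¬q ↔ (q → (q ↔ q)) = i ↔ 1 = i
(¬q ↔ (q → (q ↔ q))) → q = i → i = 1
¬((¬q ↔ (q → (q ↔ q))) → q) = ¬1 = 0
In Bochvar's internal three-valued logic: ¬q = ¬i = i
q ↔ q = i ↔ i = i
q → (q ↔ q) = i → i = i  [any arg is the third value ⇒ result is the third value]
¬q ↔ (q → (q ↔ q)) = i ↔ i = i
(¬q ↔ (q → (q ↔ q))) → q = i → i = i
¬((¬q ↔ (q → (q ↔ q))) → q) = ¬i = i
They differ because Łukasiewicz three-valued logic Ł3 and Bochvar's internal three-valued logic treat i differently under the binary connectives.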